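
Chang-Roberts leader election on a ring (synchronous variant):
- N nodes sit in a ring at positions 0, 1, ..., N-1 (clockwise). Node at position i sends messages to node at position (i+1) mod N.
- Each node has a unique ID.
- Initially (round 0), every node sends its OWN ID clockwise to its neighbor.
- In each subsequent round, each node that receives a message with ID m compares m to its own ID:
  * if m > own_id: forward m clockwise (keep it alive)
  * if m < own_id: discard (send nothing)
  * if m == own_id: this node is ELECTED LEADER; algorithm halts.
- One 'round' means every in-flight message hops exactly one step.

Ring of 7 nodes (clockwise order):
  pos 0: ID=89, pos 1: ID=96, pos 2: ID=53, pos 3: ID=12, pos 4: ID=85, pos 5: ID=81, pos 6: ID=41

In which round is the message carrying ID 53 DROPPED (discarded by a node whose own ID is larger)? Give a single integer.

Round 1: pos1(id96) recv 89: drop; pos2(id53) recv 96: fwd; pos3(id12) recv 53: fwd; pos4(id85) recv 12: drop; pos5(id81) recv 85: fwd; pos6(id41) recv 81: fwd; pos0(id89) recv 41: drop
Round 2: pos3(id12) recv 96: fwd; pos4(id85) recv 53: drop; pos6(id41) recv 85: fwd; pos0(id89) recv 81: drop
Round 3: pos4(id85) recv 96: fwd; pos0(id89) recv 85: drop
Round 4: pos5(id81) recv 96: fwd
Round 5: pos6(id41) recv 96: fwd
Round 6: pos0(id89) recv 96: fwd
Round 7: pos1(id96) recv 96: ELECTED
Message ID 53 originates at pos 2; dropped at pos 4 in round 2

Answer: 2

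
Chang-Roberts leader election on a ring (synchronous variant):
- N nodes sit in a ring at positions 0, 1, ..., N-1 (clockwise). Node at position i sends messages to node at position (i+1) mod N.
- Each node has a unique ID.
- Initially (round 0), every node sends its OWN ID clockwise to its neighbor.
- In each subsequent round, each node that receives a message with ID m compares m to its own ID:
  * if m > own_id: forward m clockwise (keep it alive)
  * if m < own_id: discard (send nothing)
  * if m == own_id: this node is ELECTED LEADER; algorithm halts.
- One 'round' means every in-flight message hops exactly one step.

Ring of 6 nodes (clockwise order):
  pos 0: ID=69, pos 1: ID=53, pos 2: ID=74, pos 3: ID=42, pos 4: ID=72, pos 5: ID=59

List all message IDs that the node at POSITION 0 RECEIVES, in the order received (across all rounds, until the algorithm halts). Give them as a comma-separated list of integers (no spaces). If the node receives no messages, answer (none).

Answer: 59,72,74

Derivation:
Round 1: pos1(id53) recv 69: fwd; pos2(id74) recv 53: drop; pos3(id42) recv 74: fwd; pos4(id72) recv 42: drop; pos5(id59) recv 72: fwd; pos0(id69) recv 59: drop
Round 2: pos2(id74) recv 69: drop; pos4(id72) recv 74: fwd; pos0(id69) recv 72: fwd
Round 3: pos5(id59) recv 74: fwd; pos1(id53) recv 72: fwd
Round 4: pos0(id69) recv 74: fwd; pos2(id74) recv 72: drop
Round 5: pos1(id53) recv 74: fwd
Round 6: pos2(id74) recv 74: ELECTED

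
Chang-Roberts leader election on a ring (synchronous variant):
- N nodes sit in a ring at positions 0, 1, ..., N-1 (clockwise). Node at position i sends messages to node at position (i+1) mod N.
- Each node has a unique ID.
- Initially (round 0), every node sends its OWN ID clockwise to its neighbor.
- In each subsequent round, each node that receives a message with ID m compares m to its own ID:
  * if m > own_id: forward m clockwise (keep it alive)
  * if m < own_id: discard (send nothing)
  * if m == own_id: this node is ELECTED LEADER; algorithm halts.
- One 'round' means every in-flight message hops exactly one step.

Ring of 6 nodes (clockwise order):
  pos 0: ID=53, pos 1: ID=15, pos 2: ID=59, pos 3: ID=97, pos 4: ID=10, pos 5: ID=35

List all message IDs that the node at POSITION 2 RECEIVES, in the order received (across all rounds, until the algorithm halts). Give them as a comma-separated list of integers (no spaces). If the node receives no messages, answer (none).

Answer: 15,53,97

Derivation:
Round 1: pos1(id15) recv 53: fwd; pos2(id59) recv 15: drop; pos3(id97) recv 59: drop; pos4(id10) recv 97: fwd; pos5(id35) recv 10: drop; pos0(id53) recv 35: drop
Round 2: pos2(id59) recv 53: drop; pos5(id35) recv 97: fwd
Round 3: pos0(id53) recv 97: fwd
Round 4: pos1(id15) recv 97: fwd
Round 5: pos2(id59) recv 97: fwd
Round 6: pos3(id97) recv 97: ELECTED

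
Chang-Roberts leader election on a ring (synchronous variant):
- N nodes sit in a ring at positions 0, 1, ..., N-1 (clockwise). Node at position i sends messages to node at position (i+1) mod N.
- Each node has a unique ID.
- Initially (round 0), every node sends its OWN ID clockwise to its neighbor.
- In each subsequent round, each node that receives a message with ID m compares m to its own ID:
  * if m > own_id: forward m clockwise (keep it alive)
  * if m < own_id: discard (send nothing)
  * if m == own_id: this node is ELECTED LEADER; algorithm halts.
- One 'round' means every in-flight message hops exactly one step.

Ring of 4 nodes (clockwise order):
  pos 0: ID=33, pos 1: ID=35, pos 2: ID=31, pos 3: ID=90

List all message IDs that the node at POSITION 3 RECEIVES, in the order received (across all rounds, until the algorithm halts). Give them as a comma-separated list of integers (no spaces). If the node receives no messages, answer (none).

Round 1: pos1(id35) recv 33: drop; pos2(id31) recv 35: fwd; pos3(id90) recv 31: drop; pos0(id33) recv 90: fwd
Round 2: pos3(id90) recv 35: drop; pos1(id35) recv 90: fwd
Round 3: pos2(id31) recv 90: fwd
Round 4: pos3(id90) recv 90: ELECTED

Answer: 31,35,90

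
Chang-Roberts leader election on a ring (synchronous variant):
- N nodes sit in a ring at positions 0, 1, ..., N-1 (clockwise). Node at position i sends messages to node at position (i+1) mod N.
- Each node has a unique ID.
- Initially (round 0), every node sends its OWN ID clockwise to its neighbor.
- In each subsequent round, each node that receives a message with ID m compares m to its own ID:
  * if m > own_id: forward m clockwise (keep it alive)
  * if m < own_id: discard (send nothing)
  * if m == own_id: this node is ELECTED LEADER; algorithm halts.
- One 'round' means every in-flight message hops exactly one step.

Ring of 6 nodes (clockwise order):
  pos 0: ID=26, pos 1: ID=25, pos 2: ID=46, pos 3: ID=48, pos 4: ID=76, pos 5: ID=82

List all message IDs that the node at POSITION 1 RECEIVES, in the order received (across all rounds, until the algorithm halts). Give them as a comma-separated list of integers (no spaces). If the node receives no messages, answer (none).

Answer: 26,82

Derivation:
Round 1: pos1(id25) recv 26: fwd; pos2(id46) recv 25: drop; pos3(id48) recv 46: drop; pos4(id76) recv 48: drop; pos5(id82) recv 76: drop; pos0(id26) recv 82: fwd
Round 2: pos2(id46) recv 26: drop; pos1(id25) recv 82: fwd
Round 3: pos2(id46) recv 82: fwd
Round 4: pos3(id48) recv 82: fwd
Round 5: pos4(id76) recv 82: fwd
Round 6: pos5(id82) recv 82: ELECTED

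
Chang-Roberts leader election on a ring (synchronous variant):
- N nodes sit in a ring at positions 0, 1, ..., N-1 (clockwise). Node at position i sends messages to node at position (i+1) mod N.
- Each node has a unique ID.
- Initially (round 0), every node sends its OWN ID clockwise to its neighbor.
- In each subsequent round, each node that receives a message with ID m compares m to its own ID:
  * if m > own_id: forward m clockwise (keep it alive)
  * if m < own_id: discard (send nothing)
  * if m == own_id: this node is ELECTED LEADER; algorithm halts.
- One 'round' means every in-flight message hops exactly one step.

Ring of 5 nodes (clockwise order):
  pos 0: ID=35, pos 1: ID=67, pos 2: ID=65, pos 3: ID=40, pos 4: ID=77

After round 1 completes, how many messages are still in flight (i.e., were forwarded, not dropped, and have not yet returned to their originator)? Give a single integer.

Round 1: pos1(id67) recv 35: drop; pos2(id65) recv 67: fwd; pos3(id40) recv 65: fwd; pos4(id77) recv 40: drop; pos0(id35) recv 77: fwd
After round 1: 3 messages still in flight

Answer: 3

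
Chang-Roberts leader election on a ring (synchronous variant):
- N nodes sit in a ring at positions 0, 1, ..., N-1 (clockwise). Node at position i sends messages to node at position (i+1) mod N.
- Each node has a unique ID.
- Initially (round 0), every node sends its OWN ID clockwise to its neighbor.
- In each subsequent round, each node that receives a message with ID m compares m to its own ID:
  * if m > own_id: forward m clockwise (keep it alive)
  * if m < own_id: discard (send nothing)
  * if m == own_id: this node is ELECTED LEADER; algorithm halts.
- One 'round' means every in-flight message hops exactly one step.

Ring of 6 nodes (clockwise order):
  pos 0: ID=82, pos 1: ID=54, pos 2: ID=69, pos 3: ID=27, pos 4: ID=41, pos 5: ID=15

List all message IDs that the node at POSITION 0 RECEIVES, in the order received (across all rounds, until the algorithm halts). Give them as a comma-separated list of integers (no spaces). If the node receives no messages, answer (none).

Round 1: pos1(id54) recv 82: fwd; pos2(id69) recv 54: drop; pos3(id27) recv 69: fwd; pos4(id41) recv 27: drop; pos5(id15) recv 41: fwd; pos0(id82) recv 15: drop
Round 2: pos2(id69) recv 82: fwd; pos4(id41) recv 69: fwd; pos0(id82) recv 41: drop
Round 3: pos3(id27) recv 82: fwd; pos5(id15) recv 69: fwd
Round 4: pos4(id41) recv 82: fwd; pos0(id82) recv 69: drop
Round 5: pos5(id15) recv 82: fwd
Round 6: pos0(id82) recv 82: ELECTED

Answer: 15,41,69,82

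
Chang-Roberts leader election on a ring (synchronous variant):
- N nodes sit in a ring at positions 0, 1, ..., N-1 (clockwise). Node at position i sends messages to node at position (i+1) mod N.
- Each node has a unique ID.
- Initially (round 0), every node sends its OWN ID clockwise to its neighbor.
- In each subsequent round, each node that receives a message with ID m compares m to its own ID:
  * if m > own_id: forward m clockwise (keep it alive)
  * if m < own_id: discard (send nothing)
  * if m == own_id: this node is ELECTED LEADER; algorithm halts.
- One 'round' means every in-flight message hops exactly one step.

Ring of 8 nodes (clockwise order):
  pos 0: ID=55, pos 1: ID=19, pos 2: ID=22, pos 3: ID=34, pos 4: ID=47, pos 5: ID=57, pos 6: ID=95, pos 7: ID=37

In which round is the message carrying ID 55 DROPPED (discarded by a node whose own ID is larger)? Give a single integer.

Answer: 5

Derivation:
Round 1: pos1(id19) recv 55: fwd; pos2(id22) recv 19: drop; pos3(id34) recv 22: drop; pos4(id47) recv 34: drop; pos5(id57) recv 47: drop; pos6(id95) recv 57: drop; pos7(id37) recv 95: fwd; pos0(id55) recv 37: drop
Round 2: pos2(id22) recv 55: fwd; pos0(id55) recv 95: fwd
Round 3: pos3(id34) recv 55: fwd; pos1(id19) recv 95: fwd
Round 4: pos4(id47) recv 55: fwd; pos2(id22) recv 95: fwd
Round 5: pos5(id57) recv 55: drop; pos3(id34) recv 95: fwd
Round 6: pos4(id47) recv 95: fwd
Round 7: pos5(id57) recv 95: fwd
Round 8: pos6(id95) recv 95: ELECTED
Message ID 55 originates at pos 0; dropped at pos 5 in round 5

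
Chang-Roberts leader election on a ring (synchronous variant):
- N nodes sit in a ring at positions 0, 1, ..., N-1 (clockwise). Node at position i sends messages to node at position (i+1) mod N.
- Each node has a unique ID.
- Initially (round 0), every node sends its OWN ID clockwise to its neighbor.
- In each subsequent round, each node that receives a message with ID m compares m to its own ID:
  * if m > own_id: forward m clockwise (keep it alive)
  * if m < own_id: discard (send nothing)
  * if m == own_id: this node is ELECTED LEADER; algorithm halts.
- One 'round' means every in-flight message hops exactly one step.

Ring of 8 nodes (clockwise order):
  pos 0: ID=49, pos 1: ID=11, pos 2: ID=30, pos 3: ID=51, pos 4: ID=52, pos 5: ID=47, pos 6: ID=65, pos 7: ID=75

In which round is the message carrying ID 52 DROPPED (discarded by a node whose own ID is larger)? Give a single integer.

Answer: 2

Derivation:
Round 1: pos1(id11) recv 49: fwd; pos2(id30) recv 11: drop; pos3(id51) recv 30: drop; pos4(id52) recv 51: drop; pos5(id47) recv 52: fwd; pos6(id65) recv 47: drop; pos7(id75) recv 65: drop; pos0(id49) recv 75: fwd
Round 2: pos2(id30) recv 49: fwd; pos6(id65) recv 52: drop; pos1(id11) recv 75: fwd
Round 3: pos3(id51) recv 49: drop; pos2(id30) recv 75: fwd
Round 4: pos3(id51) recv 75: fwd
Round 5: pos4(id52) recv 75: fwd
Round 6: pos5(id47) recv 75: fwd
Round 7: pos6(id65) recv 75: fwd
Round 8: pos7(id75) recv 75: ELECTED
Message ID 52 originates at pos 4; dropped at pos 6 in round 2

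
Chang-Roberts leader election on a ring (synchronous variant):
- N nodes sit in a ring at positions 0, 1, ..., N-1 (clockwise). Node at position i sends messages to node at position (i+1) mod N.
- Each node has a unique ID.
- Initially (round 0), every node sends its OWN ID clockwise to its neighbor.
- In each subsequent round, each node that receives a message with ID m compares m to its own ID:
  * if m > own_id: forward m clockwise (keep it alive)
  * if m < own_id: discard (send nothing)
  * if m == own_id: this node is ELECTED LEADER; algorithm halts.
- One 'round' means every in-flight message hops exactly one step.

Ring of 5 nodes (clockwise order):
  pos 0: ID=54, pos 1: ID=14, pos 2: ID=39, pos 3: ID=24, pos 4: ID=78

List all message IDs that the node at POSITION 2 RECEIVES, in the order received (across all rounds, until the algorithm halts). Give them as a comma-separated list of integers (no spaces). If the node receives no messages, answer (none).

Round 1: pos1(id14) recv 54: fwd; pos2(id39) recv 14: drop; pos3(id24) recv 39: fwd; pos4(id78) recv 24: drop; pos0(id54) recv 78: fwd
Round 2: pos2(id39) recv 54: fwd; pos4(id78) recv 39: drop; pos1(id14) recv 78: fwd
Round 3: pos3(id24) recv 54: fwd; pos2(id39) recv 78: fwd
Round 4: pos4(id78) recv 54: drop; pos3(id24) recv 78: fwd
Round 5: pos4(id78) recv 78: ELECTED

Answer: 14,54,78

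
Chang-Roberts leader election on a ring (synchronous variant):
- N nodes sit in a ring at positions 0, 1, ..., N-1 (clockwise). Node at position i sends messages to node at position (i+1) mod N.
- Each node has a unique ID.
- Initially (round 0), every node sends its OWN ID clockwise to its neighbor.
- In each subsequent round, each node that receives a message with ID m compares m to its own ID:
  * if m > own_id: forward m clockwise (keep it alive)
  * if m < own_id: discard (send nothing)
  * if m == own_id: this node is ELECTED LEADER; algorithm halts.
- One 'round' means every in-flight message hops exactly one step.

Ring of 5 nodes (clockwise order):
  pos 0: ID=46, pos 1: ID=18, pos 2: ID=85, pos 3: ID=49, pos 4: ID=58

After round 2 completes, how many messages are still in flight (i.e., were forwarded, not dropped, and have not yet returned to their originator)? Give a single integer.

Answer: 2

Derivation:
Round 1: pos1(id18) recv 46: fwd; pos2(id85) recv 18: drop; pos3(id49) recv 85: fwd; pos4(id58) recv 49: drop; pos0(id46) recv 58: fwd
Round 2: pos2(id85) recv 46: drop; pos4(id58) recv 85: fwd; pos1(id18) recv 58: fwd
After round 2: 2 messages still in flight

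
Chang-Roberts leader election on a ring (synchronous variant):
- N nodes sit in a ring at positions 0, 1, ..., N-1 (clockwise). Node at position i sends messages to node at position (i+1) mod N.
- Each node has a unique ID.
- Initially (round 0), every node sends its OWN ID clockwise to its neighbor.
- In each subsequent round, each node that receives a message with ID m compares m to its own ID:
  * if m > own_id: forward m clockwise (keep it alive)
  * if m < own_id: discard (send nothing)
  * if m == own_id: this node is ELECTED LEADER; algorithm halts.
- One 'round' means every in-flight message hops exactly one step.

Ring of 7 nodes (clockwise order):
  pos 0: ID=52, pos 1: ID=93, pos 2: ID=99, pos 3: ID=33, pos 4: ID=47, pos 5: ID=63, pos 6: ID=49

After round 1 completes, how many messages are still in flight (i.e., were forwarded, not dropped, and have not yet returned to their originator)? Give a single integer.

Answer: 2

Derivation:
Round 1: pos1(id93) recv 52: drop; pos2(id99) recv 93: drop; pos3(id33) recv 99: fwd; pos4(id47) recv 33: drop; pos5(id63) recv 47: drop; pos6(id49) recv 63: fwd; pos0(id52) recv 49: drop
After round 1: 2 messages still in flight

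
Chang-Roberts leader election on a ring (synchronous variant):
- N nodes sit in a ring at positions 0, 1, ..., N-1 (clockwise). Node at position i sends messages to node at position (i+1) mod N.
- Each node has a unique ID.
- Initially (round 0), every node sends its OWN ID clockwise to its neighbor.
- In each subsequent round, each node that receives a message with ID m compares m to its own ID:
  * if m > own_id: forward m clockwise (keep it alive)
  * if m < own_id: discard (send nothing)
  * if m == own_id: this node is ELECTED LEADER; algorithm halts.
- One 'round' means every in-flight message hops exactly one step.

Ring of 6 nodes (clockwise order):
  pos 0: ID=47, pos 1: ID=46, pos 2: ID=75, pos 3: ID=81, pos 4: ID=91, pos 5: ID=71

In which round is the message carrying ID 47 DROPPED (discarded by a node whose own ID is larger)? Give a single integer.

Answer: 2

Derivation:
Round 1: pos1(id46) recv 47: fwd; pos2(id75) recv 46: drop; pos3(id81) recv 75: drop; pos4(id91) recv 81: drop; pos5(id71) recv 91: fwd; pos0(id47) recv 71: fwd
Round 2: pos2(id75) recv 47: drop; pos0(id47) recv 91: fwd; pos1(id46) recv 71: fwd
Round 3: pos1(id46) recv 91: fwd; pos2(id75) recv 71: drop
Round 4: pos2(id75) recv 91: fwd
Round 5: pos3(id81) recv 91: fwd
Round 6: pos4(id91) recv 91: ELECTED
Message ID 47 originates at pos 0; dropped at pos 2 in round 2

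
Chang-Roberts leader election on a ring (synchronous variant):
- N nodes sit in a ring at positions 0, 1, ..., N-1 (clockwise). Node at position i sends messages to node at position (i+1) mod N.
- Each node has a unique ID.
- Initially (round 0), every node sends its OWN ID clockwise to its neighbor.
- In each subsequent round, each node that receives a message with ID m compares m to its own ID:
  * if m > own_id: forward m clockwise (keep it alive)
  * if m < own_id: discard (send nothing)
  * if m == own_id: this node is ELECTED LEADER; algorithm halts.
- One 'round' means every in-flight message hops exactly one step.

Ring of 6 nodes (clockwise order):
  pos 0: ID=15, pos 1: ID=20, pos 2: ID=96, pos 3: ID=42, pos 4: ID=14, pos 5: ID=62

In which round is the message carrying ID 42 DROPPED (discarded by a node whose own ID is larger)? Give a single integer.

Round 1: pos1(id20) recv 15: drop; pos2(id96) recv 20: drop; pos3(id42) recv 96: fwd; pos4(id14) recv 42: fwd; pos5(id62) recv 14: drop; pos0(id15) recv 62: fwd
Round 2: pos4(id14) recv 96: fwd; pos5(id62) recv 42: drop; pos1(id20) recv 62: fwd
Round 3: pos5(id62) recv 96: fwd; pos2(id96) recv 62: drop
Round 4: pos0(id15) recv 96: fwd
Round 5: pos1(id20) recv 96: fwd
Round 6: pos2(id96) recv 96: ELECTED
Message ID 42 originates at pos 3; dropped at pos 5 in round 2

Answer: 2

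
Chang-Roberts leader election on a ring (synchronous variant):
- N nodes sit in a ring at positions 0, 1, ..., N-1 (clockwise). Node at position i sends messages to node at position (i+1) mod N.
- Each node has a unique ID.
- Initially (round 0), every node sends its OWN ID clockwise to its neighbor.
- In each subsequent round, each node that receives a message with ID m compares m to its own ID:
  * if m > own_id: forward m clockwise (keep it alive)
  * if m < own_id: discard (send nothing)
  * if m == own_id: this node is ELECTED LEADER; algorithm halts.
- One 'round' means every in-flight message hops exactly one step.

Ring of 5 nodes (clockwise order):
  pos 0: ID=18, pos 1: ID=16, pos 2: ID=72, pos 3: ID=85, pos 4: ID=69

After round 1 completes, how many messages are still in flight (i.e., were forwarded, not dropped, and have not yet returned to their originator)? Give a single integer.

Round 1: pos1(id16) recv 18: fwd; pos2(id72) recv 16: drop; pos3(id85) recv 72: drop; pos4(id69) recv 85: fwd; pos0(id18) recv 69: fwd
After round 1: 3 messages still in flight

Answer: 3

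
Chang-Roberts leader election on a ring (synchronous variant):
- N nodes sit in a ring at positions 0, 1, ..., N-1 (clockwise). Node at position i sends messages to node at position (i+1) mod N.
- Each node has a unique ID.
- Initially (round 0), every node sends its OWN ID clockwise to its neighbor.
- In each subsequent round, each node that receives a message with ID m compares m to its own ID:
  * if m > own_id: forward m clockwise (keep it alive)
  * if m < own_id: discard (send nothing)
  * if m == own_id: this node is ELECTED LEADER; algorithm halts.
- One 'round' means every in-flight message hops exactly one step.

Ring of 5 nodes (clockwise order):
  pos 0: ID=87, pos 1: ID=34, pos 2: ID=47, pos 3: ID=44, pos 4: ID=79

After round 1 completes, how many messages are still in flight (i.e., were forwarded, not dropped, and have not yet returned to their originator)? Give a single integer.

Round 1: pos1(id34) recv 87: fwd; pos2(id47) recv 34: drop; pos3(id44) recv 47: fwd; pos4(id79) recv 44: drop; pos0(id87) recv 79: drop
After round 1: 2 messages still in flight

Answer: 2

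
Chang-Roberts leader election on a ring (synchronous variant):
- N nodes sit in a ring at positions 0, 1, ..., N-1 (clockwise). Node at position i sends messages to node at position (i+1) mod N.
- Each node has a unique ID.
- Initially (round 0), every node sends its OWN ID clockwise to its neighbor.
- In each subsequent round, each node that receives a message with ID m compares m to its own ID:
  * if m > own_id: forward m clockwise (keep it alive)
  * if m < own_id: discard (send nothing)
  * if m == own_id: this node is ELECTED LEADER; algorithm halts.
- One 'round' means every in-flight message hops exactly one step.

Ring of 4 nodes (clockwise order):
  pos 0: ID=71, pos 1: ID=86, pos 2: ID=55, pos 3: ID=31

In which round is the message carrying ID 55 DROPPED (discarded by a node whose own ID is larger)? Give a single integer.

Round 1: pos1(id86) recv 71: drop; pos2(id55) recv 86: fwd; pos3(id31) recv 55: fwd; pos0(id71) recv 31: drop
Round 2: pos3(id31) recv 86: fwd; pos0(id71) recv 55: drop
Round 3: pos0(id71) recv 86: fwd
Round 4: pos1(id86) recv 86: ELECTED
Message ID 55 originates at pos 2; dropped at pos 0 in round 2

Answer: 2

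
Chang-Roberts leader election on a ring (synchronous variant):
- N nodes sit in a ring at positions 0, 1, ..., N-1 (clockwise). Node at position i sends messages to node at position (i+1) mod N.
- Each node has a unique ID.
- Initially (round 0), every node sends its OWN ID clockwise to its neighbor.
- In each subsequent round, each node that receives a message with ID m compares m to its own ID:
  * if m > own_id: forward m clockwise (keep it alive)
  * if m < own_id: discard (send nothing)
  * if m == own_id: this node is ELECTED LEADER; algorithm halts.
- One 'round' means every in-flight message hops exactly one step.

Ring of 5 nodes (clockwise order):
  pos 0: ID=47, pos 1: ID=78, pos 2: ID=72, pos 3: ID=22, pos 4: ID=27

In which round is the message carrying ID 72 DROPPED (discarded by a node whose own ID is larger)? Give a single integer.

Round 1: pos1(id78) recv 47: drop; pos2(id72) recv 78: fwd; pos3(id22) recv 72: fwd; pos4(id27) recv 22: drop; pos0(id47) recv 27: drop
Round 2: pos3(id22) recv 78: fwd; pos4(id27) recv 72: fwd
Round 3: pos4(id27) recv 78: fwd; pos0(id47) recv 72: fwd
Round 4: pos0(id47) recv 78: fwd; pos1(id78) recv 72: drop
Round 5: pos1(id78) recv 78: ELECTED
Message ID 72 originates at pos 2; dropped at pos 1 in round 4

Answer: 4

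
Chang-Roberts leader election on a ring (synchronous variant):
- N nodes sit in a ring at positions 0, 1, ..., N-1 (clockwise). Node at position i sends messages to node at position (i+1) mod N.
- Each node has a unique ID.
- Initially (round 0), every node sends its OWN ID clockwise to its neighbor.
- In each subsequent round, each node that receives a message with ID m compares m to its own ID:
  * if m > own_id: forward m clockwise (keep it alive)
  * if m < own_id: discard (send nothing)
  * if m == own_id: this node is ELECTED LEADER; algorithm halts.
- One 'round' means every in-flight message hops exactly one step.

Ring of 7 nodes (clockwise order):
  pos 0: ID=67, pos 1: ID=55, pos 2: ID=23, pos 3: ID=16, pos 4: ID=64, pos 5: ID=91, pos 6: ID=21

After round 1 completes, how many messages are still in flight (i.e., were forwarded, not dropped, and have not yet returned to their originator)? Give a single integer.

Round 1: pos1(id55) recv 67: fwd; pos2(id23) recv 55: fwd; pos3(id16) recv 23: fwd; pos4(id64) recv 16: drop; pos5(id91) recv 64: drop; pos6(id21) recv 91: fwd; pos0(id67) recv 21: drop
After round 1: 4 messages still in flight

Answer: 4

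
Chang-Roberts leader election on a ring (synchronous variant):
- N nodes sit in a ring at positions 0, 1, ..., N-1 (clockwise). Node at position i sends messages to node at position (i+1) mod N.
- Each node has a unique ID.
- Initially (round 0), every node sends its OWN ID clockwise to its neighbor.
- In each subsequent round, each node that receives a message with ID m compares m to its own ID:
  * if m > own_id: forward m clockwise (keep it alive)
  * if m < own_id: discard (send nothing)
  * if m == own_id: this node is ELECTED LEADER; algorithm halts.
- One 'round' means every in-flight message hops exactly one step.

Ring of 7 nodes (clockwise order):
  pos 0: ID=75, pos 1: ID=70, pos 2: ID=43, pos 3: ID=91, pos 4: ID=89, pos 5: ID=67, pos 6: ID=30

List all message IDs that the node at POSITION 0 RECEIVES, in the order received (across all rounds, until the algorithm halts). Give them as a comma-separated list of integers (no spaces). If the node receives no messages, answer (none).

Answer: 30,67,89,91

Derivation:
Round 1: pos1(id70) recv 75: fwd; pos2(id43) recv 70: fwd; pos3(id91) recv 43: drop; pos4(id89) recv 91: fwd; pos5(id67) recv 89: fwd; pos6(id30) recv 67: fwd; pos0(id75) recv 30: drop
Round 2: pos2(id43) recv 75: fwd; pos3(id91) recv 70: drop; pos5(id67) recv 91: fwd; pos6(id30) recv 89: fwd; pos0(id75) recv 67: drop
Round 3: pos3(id91) recv 75: drop; pos6(id30) recv 91: fwd; pos0(id75) recv 89: fwd
Round 4: pos0(id75) recv 91: fwd; pos1(id70) recv 89: fwd
Round 5: pos1(id70) recv 91: fwd; pos2(id43) recv 89: fwd
Round 6: pos2(id43) recv 91: fwd; pos3(id91) recv 89: drop
Round 7: pos3(id91) recv 91: ELECTED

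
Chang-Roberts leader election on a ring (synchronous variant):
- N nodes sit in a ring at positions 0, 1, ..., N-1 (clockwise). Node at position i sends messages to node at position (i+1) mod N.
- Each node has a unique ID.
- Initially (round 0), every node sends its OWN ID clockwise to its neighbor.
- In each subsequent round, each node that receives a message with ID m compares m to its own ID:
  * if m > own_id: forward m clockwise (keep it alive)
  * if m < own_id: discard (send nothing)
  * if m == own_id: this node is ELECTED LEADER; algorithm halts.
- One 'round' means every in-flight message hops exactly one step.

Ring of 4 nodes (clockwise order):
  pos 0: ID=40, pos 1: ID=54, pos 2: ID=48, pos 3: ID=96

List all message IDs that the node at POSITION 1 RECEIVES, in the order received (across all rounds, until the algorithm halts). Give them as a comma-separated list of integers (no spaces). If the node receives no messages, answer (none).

Round 1: pos1(id54) recv 40: drop; pos2(id48) recv 54: fwd; pos3(id96) recv 48: drop; pos0(id40) recv 96: fwd
Round 2: pos3(id96) recv 54: drop; pos1(id54) recv 96: fwd
Round 3: pos2(id48) recv 96: fwd
Round 4: pos3(id96) recv 96: ELECTED

Answer: 40,96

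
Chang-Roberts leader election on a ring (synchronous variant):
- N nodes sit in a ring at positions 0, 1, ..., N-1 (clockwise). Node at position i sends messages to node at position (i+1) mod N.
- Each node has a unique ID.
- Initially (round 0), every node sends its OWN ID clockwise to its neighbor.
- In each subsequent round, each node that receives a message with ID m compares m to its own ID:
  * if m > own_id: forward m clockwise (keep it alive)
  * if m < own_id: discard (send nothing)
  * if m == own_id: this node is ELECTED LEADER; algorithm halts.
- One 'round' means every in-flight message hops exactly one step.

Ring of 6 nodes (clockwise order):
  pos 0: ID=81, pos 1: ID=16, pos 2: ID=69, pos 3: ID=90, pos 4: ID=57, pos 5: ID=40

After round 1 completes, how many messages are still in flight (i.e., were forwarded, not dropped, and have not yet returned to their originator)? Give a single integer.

Round 1: pos1(id16) recv 81: fwd; pos2(id69) recv 16: drop; pos3(id90) recv 69: drop; pos4(id57) recv 90: fwd; pos5(id40) recv 57: fwd; pos0(id81) recv 40: drop
After round 1: 3 messages still in flight

Answer: 3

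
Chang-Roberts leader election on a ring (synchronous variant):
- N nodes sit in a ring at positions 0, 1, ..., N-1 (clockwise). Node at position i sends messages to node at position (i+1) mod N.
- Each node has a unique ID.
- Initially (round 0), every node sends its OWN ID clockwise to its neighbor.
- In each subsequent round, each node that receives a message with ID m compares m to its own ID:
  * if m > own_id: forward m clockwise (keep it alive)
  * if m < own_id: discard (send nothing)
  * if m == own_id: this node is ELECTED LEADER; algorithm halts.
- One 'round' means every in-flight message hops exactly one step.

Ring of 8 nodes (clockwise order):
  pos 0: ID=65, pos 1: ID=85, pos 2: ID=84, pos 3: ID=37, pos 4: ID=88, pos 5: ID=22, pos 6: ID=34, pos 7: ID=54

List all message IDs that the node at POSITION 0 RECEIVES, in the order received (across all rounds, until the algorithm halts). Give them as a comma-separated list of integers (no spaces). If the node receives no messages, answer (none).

Answer: 54,88

Derivation:
Round 1: pos1(id85) recv 65: drop; pos2(id84) recv 85: fwd; pos3(id37) recv 84: fwd; pos4(id88) recv 37: drop; pos5(id22) recv 88: fwd; pos6(id34) recv 22: drop; pos7(id54) recv 34: drop; pos0(id65) recv 54: drop
Round 2: pos3(id37) recv 85: fwd; pos4(id88) recv 84: drop; pos6(id34) recv 88: fwd
Round 3: pos4(id88) recv 85: drop; pos7(id54) recv 88: fwd
Round 4: pos0(id65) recv 88: fwd
Round 5: pos1(id85) recv 88: fwd
Round 6: pos2(id84) recv 88: fwd
Round 7: pos3(id37) recv 88: fwd
Round 8: pos4(id88) recv 88: ELECTED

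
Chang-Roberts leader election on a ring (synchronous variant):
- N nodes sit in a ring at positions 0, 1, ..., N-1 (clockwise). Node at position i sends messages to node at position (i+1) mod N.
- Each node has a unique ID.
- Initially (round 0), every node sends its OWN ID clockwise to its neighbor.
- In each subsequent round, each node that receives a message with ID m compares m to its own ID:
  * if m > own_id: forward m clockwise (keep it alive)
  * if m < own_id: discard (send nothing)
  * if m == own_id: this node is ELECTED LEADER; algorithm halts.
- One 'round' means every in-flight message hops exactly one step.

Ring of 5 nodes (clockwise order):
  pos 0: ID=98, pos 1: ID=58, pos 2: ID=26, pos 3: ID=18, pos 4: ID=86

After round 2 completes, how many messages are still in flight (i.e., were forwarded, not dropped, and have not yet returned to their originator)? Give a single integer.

Round 1: pos1(id58) recv 98: fwd; pos2(id26) recv 58: fwd; pos3(id18) recv 26: fwd; pos4(id86) recv 18: drop; pos0(id98) recv 86: drop
Round 2: pos2(id26) recv 98: fwd; pos3(id18) recv 58: fwd; pos4(id86) recv 26: drop
After round 2: 2 messages still in flight

Answer: 2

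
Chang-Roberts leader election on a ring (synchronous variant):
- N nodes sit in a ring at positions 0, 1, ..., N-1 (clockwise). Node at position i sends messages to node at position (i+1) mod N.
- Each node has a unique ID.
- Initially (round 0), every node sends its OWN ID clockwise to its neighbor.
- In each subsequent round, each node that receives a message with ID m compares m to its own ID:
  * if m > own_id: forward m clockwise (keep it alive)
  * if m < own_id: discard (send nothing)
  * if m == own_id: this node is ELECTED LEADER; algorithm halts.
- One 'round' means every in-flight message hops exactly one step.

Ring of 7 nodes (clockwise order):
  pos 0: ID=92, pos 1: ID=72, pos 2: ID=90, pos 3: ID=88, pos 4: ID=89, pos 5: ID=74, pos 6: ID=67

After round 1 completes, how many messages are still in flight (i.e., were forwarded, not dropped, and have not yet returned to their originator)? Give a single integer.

Round 1: pos1(id72) recv 92: fwd; pos2(id90) recv 72: drop; pos3(id88) recv 90: fwd; pos4(id89) recv 88: drop; pos5(id74) recv 89: fwd; pos6(id67) recv 74: fwd; pos0(id92) recv 67: drop
After round 1: 4 messages still in flight

Answer: 4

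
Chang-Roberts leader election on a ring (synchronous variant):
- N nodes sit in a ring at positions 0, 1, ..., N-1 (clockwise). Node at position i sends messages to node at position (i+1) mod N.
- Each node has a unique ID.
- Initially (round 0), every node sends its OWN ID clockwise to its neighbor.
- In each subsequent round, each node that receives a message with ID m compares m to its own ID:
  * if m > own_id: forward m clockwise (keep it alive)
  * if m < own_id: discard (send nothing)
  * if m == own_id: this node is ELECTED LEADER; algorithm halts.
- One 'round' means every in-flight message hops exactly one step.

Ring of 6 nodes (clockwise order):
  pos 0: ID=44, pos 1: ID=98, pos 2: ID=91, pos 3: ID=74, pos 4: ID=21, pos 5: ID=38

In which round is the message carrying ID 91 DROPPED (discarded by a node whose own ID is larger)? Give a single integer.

Round 1: pos1(id98) recv 44: drop; pos2(id91) recv 98: fwd; pos3(id74) recv 91: fwd; pos4(id21) recv 74: fwd; pos5(id38) recv 21: drop; pos0(id44) recv 38: drop
Round 2: pos3(id74) recv 98: fwd; pos4(id21) recv 91: fwd; pos5(id38) recv 74: fwd
Round 3: pos4(id21) recv 98: fwd; pos5(id38) recv 91: fwd; pos0(id44) recv 74: fwd
Round 4: pos5(id38) recv 98: fwd; pos0(id44) recv 91: fwd; pos1(id98) recv 74: drop
Round 5: pos0(id44) recv 98: fwd; pos1(id98) recv 91: drop
Round 6: pos1(id98) recv 98: ELECTED
Message ID 91 originates at pos 2; dropped at pos 1 in round 5

Answer: 5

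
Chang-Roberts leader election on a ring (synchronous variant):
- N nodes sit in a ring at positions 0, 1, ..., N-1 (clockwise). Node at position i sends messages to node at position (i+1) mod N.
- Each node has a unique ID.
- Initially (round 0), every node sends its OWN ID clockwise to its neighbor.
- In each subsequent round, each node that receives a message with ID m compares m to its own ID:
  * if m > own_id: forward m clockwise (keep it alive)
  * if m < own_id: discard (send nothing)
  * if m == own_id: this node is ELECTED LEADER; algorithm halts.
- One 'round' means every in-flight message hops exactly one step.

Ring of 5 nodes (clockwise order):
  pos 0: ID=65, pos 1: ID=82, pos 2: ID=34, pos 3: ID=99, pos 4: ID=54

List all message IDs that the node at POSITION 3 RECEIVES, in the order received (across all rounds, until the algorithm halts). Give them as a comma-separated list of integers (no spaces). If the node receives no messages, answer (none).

Round 1: pos1(id82) recv 65: drop; pos2(id34) recv 82: fwd; pos3(id99) recv 34: drop; pos4(id54) recv 99: fwd; pos0(id65) recv 54: drop
Round 2: pos3(id99) recv 82: drop; pos0(id65) recv 99: fwd
Round 3: pos1(id82) recv 99: fwd
Round 4: pos2(id34) recv 99: fwd
Round 5: pos3(id99) recv 99: ELECTED

Answer: 34,82,99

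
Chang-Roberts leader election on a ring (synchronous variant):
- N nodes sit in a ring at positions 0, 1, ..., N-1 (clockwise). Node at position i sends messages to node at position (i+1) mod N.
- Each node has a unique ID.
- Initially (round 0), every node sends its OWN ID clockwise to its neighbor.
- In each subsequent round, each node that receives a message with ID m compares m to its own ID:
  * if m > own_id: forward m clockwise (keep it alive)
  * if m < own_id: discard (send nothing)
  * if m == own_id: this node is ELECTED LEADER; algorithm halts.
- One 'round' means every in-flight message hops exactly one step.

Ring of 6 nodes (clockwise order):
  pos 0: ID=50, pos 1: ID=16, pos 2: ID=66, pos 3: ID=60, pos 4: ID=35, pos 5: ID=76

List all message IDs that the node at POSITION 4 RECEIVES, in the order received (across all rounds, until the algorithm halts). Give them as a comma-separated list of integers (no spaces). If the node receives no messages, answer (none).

Round 1: pos1(id16) recv 50: fwd; pos2(id66) recv 16: drop; pos3(id60) recv 66: fwd; pos4(id35) recv 60: fwd; pos5(id76) recv 35: drop; pos0(id50) recv 76: fwd
Round 2: pos2(id66) recv 50: drop; pos4(id35) recv 66: fwd; pos5(id76) recv 60: drop; pos1(id16) recv 76: fwd
Round 3: pos5(id76) recv 66: drop; pos2(id66) recv 76: fwd
Round 4: pos3(id60) recv 76: fwd
Round 5: pos4(id35) recv 76: fwd
Round 6: pos5(id76) recv 76: ELECTED

Answer: 60,66,76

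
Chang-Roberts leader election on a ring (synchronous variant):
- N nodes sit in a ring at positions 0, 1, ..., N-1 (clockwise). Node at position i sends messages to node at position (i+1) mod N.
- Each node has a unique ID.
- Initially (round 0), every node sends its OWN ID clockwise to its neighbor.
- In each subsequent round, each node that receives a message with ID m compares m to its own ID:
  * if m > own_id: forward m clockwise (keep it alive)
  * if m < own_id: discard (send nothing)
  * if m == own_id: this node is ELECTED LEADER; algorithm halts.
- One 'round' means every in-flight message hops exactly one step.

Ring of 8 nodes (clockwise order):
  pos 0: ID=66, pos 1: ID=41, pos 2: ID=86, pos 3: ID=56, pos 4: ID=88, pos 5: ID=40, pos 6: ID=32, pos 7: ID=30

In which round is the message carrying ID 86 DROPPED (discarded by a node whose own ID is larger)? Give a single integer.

Round 1: pos1(id41) recv 66: fwd; pos2(id86) recv 41: drop; pos3(id56) recv 86: fwd; pos4(id88) recv 56: drop; pos5(id40) recv 88: fwd; pos6(id32) recv 40: fwd; pos7(id30) recv 32: fwd; pos0(id66) recv 30: drop
Round 2: pos2(id86) recv 66: drop; pos4(id88) recv 86: drop; pos6(id32) recv 88: fwd; pos7(id30) recv 40: fwd; pos0(id66) recv 32: drop
Round 3: pos7(id30) recv 88: fwd; pos0(id66) recv 40: drop
Round 4: pos0(id66) recv 88: fwd
Round 5: pos1(id41) recv 88: fwd
Round 6: pos2(id86) recv 88: fwd
Round 7: pos3(id56) recv 88: fwd
Round 8: pos4(id88) recv 88: ELECTED
Message ID 86 originates at pos 2; dropped at pos 4 in round 2

Answer: 2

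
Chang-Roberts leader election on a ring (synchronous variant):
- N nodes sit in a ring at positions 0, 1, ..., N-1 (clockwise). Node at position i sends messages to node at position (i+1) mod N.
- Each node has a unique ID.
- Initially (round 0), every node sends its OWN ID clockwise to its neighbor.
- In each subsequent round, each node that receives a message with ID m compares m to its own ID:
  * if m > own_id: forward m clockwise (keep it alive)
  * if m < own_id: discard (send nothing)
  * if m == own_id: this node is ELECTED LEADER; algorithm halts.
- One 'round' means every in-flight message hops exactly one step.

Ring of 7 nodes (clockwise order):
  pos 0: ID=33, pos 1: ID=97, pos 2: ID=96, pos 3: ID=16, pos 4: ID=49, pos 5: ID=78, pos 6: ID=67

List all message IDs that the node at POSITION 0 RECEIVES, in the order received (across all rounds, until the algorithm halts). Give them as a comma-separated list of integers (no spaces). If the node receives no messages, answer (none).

Round 1: pos1(id97) recv 33: drop; pos2(id96) recv 97: fwd; pos3(id16) recv 96: fwd; pos4(id49) recv 16: drop; pos5(id78) recv 49: drop; pos6(id67) recv 78: fwd; pos0(id33) recv 67: fwd
Round 2: pos3(id16) recv 97: fwd; pos4(id49) recv 96: fwd; pos0(id33) recv 78: fwd; pos1(id97) recv 67: drop
Round 3: pos4(id49) recv 97: fwd; pos5(id78) recv 96: fwd; pos1(id97) recv 78: drop
Round 4: pos5(id78) recv 97: fwd; pos6(id67) recv 96: fwd
Round 5: pos6(id67) recv 97: fwd; pos0(id33) recv 96: fwd
Round 6: pos0(id33) recv 97: fwd; pos1(id97) recv 96: drop
Round 7: pos1(id97) recv 97: ELECTED

Answer: 67,78,96,97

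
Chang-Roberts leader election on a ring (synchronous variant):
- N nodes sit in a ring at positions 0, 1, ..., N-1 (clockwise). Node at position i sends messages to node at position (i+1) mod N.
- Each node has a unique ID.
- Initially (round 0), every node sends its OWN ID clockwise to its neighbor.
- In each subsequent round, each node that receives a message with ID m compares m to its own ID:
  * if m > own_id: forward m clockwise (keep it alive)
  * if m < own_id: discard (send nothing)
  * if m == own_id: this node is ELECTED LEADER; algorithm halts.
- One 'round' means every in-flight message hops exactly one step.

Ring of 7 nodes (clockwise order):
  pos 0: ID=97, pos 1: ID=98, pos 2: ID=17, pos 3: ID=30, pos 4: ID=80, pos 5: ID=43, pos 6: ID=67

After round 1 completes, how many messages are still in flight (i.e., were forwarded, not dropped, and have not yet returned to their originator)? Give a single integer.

Answer: 2

Derivation:
Round 1: pos1(id98) recv 97: drop; pos2(id17) recv 98: fwd; pos3(id30) recv 17: drop; pos4(id80) recv 30: drop; pos5(id43) recv 80: fwd; pos6(id67) recv 43: drop; pos0(id97) recv 67: drop
After round 1: 2 messages still in flight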